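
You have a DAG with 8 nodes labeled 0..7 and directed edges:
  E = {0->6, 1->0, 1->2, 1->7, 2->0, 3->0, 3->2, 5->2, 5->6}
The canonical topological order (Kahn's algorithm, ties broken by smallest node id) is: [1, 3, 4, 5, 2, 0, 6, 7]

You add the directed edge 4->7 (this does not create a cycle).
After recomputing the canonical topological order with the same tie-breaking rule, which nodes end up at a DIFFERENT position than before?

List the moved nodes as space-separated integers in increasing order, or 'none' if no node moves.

Answer: none

Derivation:
Old toposort: [1, 3, 4, 5, 2, 0, 6, 7]
Added edge 4->7
Recompute Kahn (smallest-id tiebreak):
  initial in-degrees: [3, 0, 3, 0, 0, 0, 2, 2]
  ready (indeg=0): [1, 3, 4, 5]
  pop 1: indeg[0]->2; indeg[2]->2; indeg[7]->1 | ready=[3, 4, 5] | order so far=[1]
  pop 3: indeg[0]->1; indeg[2]->1 | ready=[4, 5] | order so far=[1, 3]
  pop 4: indeg[7]->0 | ready=[5, 7] | order so far=[1, 3, 4]
  pop 5: indeg[2]->0; indeg[6]->1 | ready=[2, 7] | order so far=[1, 3, 4, 5]
  pop 2: indeg[0]->0 | ready=[0, 7] | order so far=[1, 3, 4, 5, 2]
  pop 0: indeg[6]->0 | ready=[6, 7] | order so far=[1, 3, 4, 5, 2, 0]
  pop 6: no out-edges | ready=[7] | order so far=[1, 3, 4, 5, 2, 0, 6]
  pop 7: no out-edges | ready=[] | order so far=[1, 3, 4, 5, 2, 0, 6, 7]
New canonical toposort: [1, 3, 4, 5, 2, 0, 6, 7]
Compare positions:
  Node 0: index 5 -> 5 (same)
  Node 1: index 0 -> 0 (same)
  Node 2: index 4 -> 4 (same)
  Node 3: index 1 -> 1 (same)
  Node 4: index 2 -> 2 (same)
  Node 5: index 3 -> 3 (same)
  Node 6: index 6 -> 6 (same)
  Node 7: index 7 -> 7 (same)
Nodes that changed position: none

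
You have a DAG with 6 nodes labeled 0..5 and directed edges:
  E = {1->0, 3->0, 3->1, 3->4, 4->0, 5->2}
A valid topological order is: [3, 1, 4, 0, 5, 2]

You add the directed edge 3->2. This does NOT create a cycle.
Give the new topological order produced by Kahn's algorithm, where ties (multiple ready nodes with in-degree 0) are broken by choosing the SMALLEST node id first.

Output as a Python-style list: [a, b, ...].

Answer: [3, 1, 4, 0, 5, 2]

Derivation:
Old toposort: [3, 1, 4, 0, 5, 2]
Added edge: 3->2
Position of 3 (0) < position of 2 (5). Old order still valid.
Run Kahn's algorithm (break ties by smallest node id):
  initial in-degrees: [3, 1, 2, 0, 1, 0]
  ready (indeg=0): [3, 5]
  pop 3: indeg[0]->2; indeg[1]->0; indeg[2]->1; indeg[4]->0 | ready=[1, 4, 5] | order so far=[3]
  pop 1: indeg[0]->1 | ready=[4, 5] | order so far=[3, 1]
  pop 4: indeg[0]->0 | ready=[0, 5] | order so far=[3, 1, 4]
  pop 0: no out-edges | ready=[5] | order so far=[3, 1, 4, 0]
  pop 5: indeg[2]->0 | ready=[2] | order so far=[3, 1, 4, 0, 5]
  pop 2: no out-edges | ready=[] | order so far=[3, 1, 4, 0, 5, 2]
  Result: [3, 1, 4, 0, 5, 2]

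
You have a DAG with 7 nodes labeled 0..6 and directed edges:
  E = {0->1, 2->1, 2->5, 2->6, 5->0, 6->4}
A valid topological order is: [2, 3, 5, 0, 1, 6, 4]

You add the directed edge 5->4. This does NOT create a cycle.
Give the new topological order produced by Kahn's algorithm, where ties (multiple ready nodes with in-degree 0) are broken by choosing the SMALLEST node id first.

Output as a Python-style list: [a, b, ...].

Answer: [2, 3, 5, 0, 1, 6, 4]

Derivation:
Old toposort: [2, 3, 5, 0, 1, 6, 4]
Added edge: 5->4
Position of 5 (2) < position of 4 (6). Old order still valid.
Run Kahn's algorithm (break ties by smallest node id):
  initial in-degrees: [1, 2, 0, 0, 2, 1, 1]
  ready (indeg=0): [2, 3]
  pop 2: indeg[1]->1; indeg[5]->0; indeg[6]->0 | ready=[3, 5, 6] | order so far=[2]
  pop 3: no out-edges | ready=[5, 6] | order so far=[2, 3]
  pop 5: indeg[0]->0; indeg[4]->1 | ready=[0, 6] | order so far=[2, 3, 5]
  pop 0: indeg[1]->0 | ready=[1, 6] | order so far=[2, 3, 5, 0]
  pop 1: no out-edges | ready=[6] | order so far=[2, 3, 5, 0, 1]
  pop 6: indeg[4]->0 | ready=[4] | order so far=[2, 3, 5, 0, 1, 6]
  pop 4: no out-edges | ready=[] | order so far=[2, 3, 5, 0, 1, 6, 4]
  Result: [2, 3, 5, 0, 1, 6, 4]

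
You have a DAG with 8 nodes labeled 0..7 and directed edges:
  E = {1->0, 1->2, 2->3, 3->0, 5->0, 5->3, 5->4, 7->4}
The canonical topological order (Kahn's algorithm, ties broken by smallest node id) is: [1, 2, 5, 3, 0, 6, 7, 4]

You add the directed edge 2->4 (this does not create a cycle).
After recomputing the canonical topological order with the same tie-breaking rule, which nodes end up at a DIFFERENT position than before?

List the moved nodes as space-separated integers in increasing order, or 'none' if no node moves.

Answer: none

Derivation:
Old toposort: [1, 2, 5, 3, 0, 6, 7, 4]
Added edge 2->4
Recompute Kahn (smallest-id tiebreak):
  initial in-degrees: [3, 0, 1, 2, 3, 0, 0, 0]
  ready (indeg=0): [1, 5, 6, 7]
  pop 1: indeg[0]->2; indeg[2]->0 | ready=[2, 5, 6, 7] | order so far=[1]
  pop 2: indeg[3]->1; indeg[4]->2 | ready=[5, 6, 7] | order so far=[1, 2]
  pop 5: indeg[0]->1; indeg[3]->0; indeg[4]->1 | ready=[3, 6, 7] | order so far=[1, 2, 5]
  pop 3: indeg[0]->0 | ready=[0, 6, 7] | order so far=[1, 2, 5, 3]
  pop 0: no out-edges | ready=[6, 7] | order so far=[1, 2, 5, 3, 0]
  pop 6: no out-edges | ready=[7] | order so far=[1, 2, 5, 3, 0, 6]
  pop 7: indeg[4]->0 | ready=[4] | order so far=[1, 2, 5, 3, 0, 6, 7]
  pop 4: no out-edges | ready=[] | order so far=[1, 2, 5, 3, 0, 6, 7, 4]
New canonical toposort: [1, 2, 5, 3, 0, 6, 7, 4]
Compare positions:
  Node 0: index 4 -> 4 (same)
  Node 1: index 0 -> 0 (same)
  Node 2: index 1 -> 1 (same)
  Node 3: index 3 -> 3 (same)
  Node 4: index 7 -> 7 (same)
  Node 5: index 2 -> 2 (same)
  Node 6: index 5 -> 5 (same)
  Node 7: index 6 -> 6 (same)
Nodes that changed position: none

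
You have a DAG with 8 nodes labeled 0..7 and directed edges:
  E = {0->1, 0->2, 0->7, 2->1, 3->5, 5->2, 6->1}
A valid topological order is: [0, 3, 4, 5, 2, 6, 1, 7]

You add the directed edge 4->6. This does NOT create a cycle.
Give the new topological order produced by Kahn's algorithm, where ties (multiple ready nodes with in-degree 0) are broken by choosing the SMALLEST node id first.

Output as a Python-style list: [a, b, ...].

Answer: [0, 3, 4, 5, 2, 6, 1, 7]

Derivation:
Old toposort: [0, 3, 4, 5, 2, 6, 1, 7]
Added edge: 4->6
Position of 4 (2) < position of 6 (5). Old order still valid.
Run Kahn's algorithm (break ties by smallest node id):
  initial in-degrees: [0, 3, 2, 0, 0, 1, 1, 1]
  ready (indeg=0): [0, 3, 4]
  pop 0: indeg[1]->2; indeg[2]->1; indeg[7]->0 | ready=[3, 4, 7] | order so far=[0]
  pop 3: indeg[5]->0 | ready=[4, 5, 7] | order so far=[0, 3]
  pop 4: indeg[6]->0 | ready=[5, 6, 7] | order so far=[0, 3, 4]
  pop 5: indeg[2]->0 | ready=[2, 6, 7] | order so far=[0, 3, 4, 5]
  pop 2: indeg[1]->1 | ready=[6, 7] | order so far=[0, 3, 4, 5, 2]
  pop 6: indeg[1]->0 | ready=[1, 7] | order so far=[0, 3, 4, 5, 2, 6]
  pop 1: no out-edges | ready=[7] | order so far=[0, 3, 4, 5, 2, 6, 1]
  pop 7: no out-edges | ready=[] | order so far=[0, 3, 4, 5, 2, 6, 1, 7]
  Result: [0, 3, 4, 5, 2, 6, 1, 7]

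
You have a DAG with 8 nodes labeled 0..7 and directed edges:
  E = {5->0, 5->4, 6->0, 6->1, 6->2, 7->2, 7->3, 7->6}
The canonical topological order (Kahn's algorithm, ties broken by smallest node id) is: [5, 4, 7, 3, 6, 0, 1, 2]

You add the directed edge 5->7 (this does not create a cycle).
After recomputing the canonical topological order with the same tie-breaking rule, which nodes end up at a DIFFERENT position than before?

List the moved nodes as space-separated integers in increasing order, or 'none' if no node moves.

Answer: none

Derivation:
Old toposort: [5, 4, 7, 3, 6, 0, 1, 2]
Added edge 5->7
Recompute Kahn (smallest-id tiebreak):
  initial in-degrees: [2, 1, 2, 1, 1, 0, 1, 1]
  ready (indeg=0): [5]
  pop 5: indeg[0]->1; indeg[4]->0; indeg[7]->0 | ready=[4, 7] | order so far=[5]
  pop 4: no out-edges | ready=[7] | order so far=[5, 4]
  pop 7: indeg[2]->1; indeg[3]->0; indeg[6]->0 | ready=[3, 6] | order so far=[5, 4, 7]
  pop 3: no out-edges | ready=[6] | order so far=[5, 4, 7, 3]
  pop 6: indeg[0]->0; indeg[1]->0; indeg[2]->0 | ready=[0, 1, 2] | order so far=[5, 4, 7, 3, 6]
  pop 0: no out-edges | ready=[1, 2] | order so far=[5, 4, 7, 3, 6, 0]
  pop 1: no out-edges | ready=[2] | order so far=[5, 4, 7, 3, 6, 0, 1]
  pop 2: no out-edges | ready=[] | order so far=[5, 4, 7, 3, 6, 0, 1, 2]
New canonical toposort: [5, 4, 7, 3, 6, 0, 1, 2]
Compare positions:
  Node 0: index 5 -> 5 (same)
  Node 1: index 6 -> 6 (same)
  Node 2: index 7 -> 7 (same)
  Node 3: index 3 -> 3 (same)
  Node 4: index 1 -> 1 (same)
  Node 5: index 0 -> 0 (same)
  Node 6: index 4 -> 4 (same)
  Node 7: index 2 -> 2 (same)
Nodes that changed position: none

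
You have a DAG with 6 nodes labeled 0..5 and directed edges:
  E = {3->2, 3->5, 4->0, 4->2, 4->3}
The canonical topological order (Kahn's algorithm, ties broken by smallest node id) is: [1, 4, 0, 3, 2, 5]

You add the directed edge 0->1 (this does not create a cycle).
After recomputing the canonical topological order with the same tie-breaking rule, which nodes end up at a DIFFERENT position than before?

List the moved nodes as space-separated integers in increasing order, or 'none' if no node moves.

Old toposort: [1, 4, 0, 3, 2, 5]
Added edge 0->1
Recompute Kahn (smallest-id tiebreak):
  initial in-degrees: [1, 1, 2, 1, 0, 1]
  ready (indeg=0): [4]
  pop 4: indeg[0]->0; indeg[2]->1; indeg[3]->0 | ready=[0, 3] | order so far=[4]
  pop 0: indeg[1]->0 | ready=[1, 3] | order so far=[4, 0]
  pop 1: no out-edges | ready=[3] | order so far=[4, 0, 1]
  pop 3: indeg[2]->0; indeg[5]->0 | ready=[2, 5] | order so far=[4, 0, 1, 3]
  pop 2: no out-edges | ready=[5] | order so far=[4, 0, 1, 3, 2]
  pop 5: no out-edges | ready=[] | order so far=[4, 0, 1, 3, 2, 5]
New canonical toposort: [4, 0, 1, 3, 2, 5]
Compare positions:
  Node 0: index 2 -> 1 (moved)
  Node 1: index 0 -> 2 (moved)
  Node 2: index 4 -> 4 (same)
  Node 3: index 3 -> 3 (same)
  Node 4: index 1 -> 0 (moved)
  Node 5: index 5 -> 5 (same)
Nodes that changed position: 0 1 4

Answer: 0 1 4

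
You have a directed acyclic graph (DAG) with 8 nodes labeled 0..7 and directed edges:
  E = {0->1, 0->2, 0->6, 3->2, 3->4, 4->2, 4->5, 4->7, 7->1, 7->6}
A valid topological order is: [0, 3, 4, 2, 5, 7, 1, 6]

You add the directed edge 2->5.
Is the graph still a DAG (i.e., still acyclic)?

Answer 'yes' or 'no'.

Given toposort: [0, 3, 4, 2, 5, 7, 1, 6]
Position of 2: index 3; position of 5: index 4
New edge 2->5: forward
Forward edge: respects the existing order. Still a DAG, same toposort still valid.
Still a DAG? yes

Answer: yes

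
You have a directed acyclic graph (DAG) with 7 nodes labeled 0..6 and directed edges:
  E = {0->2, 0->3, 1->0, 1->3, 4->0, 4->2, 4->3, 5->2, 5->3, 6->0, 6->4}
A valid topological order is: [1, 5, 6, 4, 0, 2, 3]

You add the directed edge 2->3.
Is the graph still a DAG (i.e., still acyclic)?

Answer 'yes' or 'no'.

Given toposort: [1, 5, 6, 4, 0, 2, 3]
Position of 2: index 5; position of 3: index 6
New edge 2->3: forward
Forward edge: respects the existing order. Still a DAG, same toposort still valid.
Still a DAG? yes

Answer: yes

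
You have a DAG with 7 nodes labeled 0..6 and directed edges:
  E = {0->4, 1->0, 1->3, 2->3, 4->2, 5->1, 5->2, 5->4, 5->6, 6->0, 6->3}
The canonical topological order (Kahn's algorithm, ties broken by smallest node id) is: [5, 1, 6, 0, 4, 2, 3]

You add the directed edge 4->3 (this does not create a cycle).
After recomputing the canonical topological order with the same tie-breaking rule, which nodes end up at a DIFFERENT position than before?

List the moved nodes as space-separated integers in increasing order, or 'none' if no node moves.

Old toposort: [5, 1, 6, 0, 4, 2, 3]
Added edge 4->3
Recompute Kahn (smallest-id tiebreak):
  initial in-degrees: [2, 1, 2, 4, 2, 0, 1]
  ready (indeg=0): [5]
  pop 5: indeg[1]->0; indeg[2]->1; indeg[4]->1; indeg[6]->0 | ready=[1, 6] | order so far=[5]
  pop 1: indeg[0]->1; indeg[3]->3 | ready=[6] | order so far=[5, 1]
  pop 6: indeg[0]->0; indeg[3]->2 | ready=[0] | order so far=[5, 1, 6]
  pop 0: indeg[4]->0 | ready=[4] | order so far=[5, 1, 6, 0]
  pop 4: indeg[2]->0; indeg[3]->1 | ready=[2] | order so far=[5, 1, 6, 0, 4]
  pop 2: indeg[3]->0 | ready=[3] | order so far=[5, 1, 6, 0, 4, 2]
  pop 3: no out-edges | ready=[] | order so far=[5, 1, 6, 0, 4, 2, 3]
New canonical toposort: [5, 1, 6, 0, 4, 2, 3]
Compare positions:
  Node 0: index 3 -> 3 (same)
  Node 1: index 1 -> 1 (same)
  Node 2: index 5 -> 5 (same)
  Node 3: index 6 -> 6 (same)
  Node 4: index 4 -> 4 (same)
  Node 5: index 0 -> 0 (same)
  Node 6: index 2 -> 2 (same)
Nodes that changed position: none

Answer: none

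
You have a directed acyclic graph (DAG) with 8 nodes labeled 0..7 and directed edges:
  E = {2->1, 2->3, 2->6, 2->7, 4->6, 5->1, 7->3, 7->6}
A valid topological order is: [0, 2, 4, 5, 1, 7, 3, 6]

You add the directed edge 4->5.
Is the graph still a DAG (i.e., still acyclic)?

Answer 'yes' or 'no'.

Given toposort: [0, 2, 4, 5, 1, 7, 3, 6]
Position of 4: index 2; position of 5: index 3
New edge 4->5: forward
Forward edge: respects the existing order. Still a DAG, same toposort still valid.
Still a DAG? yes

Answer: yes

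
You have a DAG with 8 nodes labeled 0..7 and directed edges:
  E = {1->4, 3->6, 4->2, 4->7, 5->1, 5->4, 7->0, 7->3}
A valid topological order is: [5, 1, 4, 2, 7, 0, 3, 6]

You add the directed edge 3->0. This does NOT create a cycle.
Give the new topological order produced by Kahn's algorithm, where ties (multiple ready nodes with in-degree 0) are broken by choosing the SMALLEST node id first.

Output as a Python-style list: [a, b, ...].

Answer: [5, 1, 4, 2, 7, 3, 0, 6]

Derivation:
Old toposort: [5, 1, 4, 2, 7, 0, 3, 6]
Added edge: 3->0
Position of 3 (6) > position of 0 (5). Must reorder: 3 must now come before 0.
Run Kahn's algorithm (break ties by smallest node id):
  initial in-degrees: [2, 1, 1, 1, 2, 0, 1, 1]
  ready (indeg=0): [5]
  pop 5: indeg[1]->0; indeg[4]->1 | ready=[1] | order so far=[5]
  pop 1: indeg[4]->0 | ready=[4] | order so far=[5, 1]
  pop 4: indeg[2]->0; indeg[7]->0 | ready=[2, 7] | order so far=[5, 1, 4]
  pop 2: no out-edges | ready=[7] | order so far=[5, 1, 4, 2]
  pop 7: indeg[0]->1; indeg[3]->0 | ready=[3] | order so far=[5, 1, 4, 2, 7]
  pop 3: indeg[0]->0; indeg[6]->0 | ready=[0, 6] | order so far=[5, 1, 4, 2, 7, 3]
  pop 0: no out-edges | ready=[6] | order so far=[5, 1, 4, 2, 7, 3, 0]
  pop 6: no out-edges | ready=[] | order so far=[5, 1, 4, 2, 7, 3, 0, 6]
  Result: [5, 1, 4, 2, 7, 3, 0, 6]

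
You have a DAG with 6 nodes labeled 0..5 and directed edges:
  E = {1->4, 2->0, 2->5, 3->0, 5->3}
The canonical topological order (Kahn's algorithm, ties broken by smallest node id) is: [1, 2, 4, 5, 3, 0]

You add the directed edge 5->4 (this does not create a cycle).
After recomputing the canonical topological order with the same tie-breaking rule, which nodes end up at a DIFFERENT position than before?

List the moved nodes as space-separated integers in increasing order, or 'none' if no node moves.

Answer: 0 3 4 5

Derivation:
Old toposort: [1, 2, 4, 5, 3, 0]
Added edge 5->4
Recompute Kahn (smallest-id tiebreak):
  initial in-degrees: [2, 0, 0, 1, 2, 1]
  ready (indeg=0): [1, 2]
  pop 1: indeg[4]->1 | ready=[2] | order so far=[1]
  pop 2: indeg[0]->1; indeg[5]->0 | ready=[5] | order so far=[1, 2]
  pop 5: indeg[3]->0; indeg[4]->0 | ready=[3, 4] | order so far=[1, 2, 5]
  pop 3: indeg[0]->0 | ready=[0, 4] | order so far=[1, 2, 5, 3]
  pop 0: no out-edges | ready=[4] | order so far=[1, 2, 5, 3, 0]
  pop 4: no out-edges | ready=[] | order so far=[1, 2, 5, 3, 0, 4]
New canonical toposort: [1, 2, 5, 3, 0, 4]
Compare positions:
  Node 0: index 5 -> 4 (moved)
  Node 1: index 0 -> 0 (same)
  Node 2: index 1 -> 1 (same)
  Node 3: index 4 -> 3 (moved)
  Node 4: index 2 -> 5 (moved)
  Node 5: index 3 -> 2 (moved)
Nodes that changed position: 0 3 4 5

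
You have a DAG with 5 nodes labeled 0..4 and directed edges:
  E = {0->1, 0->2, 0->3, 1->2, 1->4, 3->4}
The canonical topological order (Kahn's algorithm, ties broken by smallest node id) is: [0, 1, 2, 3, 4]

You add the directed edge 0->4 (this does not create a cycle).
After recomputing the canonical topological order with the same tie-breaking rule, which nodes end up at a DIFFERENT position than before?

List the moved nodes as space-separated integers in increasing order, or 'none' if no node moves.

Old toposort: [0, 1, 2, 3, 4]
Added edge 0->4
Recompute Kahn (smallest-id tiebreak):
  initial in-degrees: [0, 1, 2, 1, 3]
  ready (indeg=0): [0]
  pop 0: indeg[1]->0; indeg[2]->1; indeg[3]->0; indeg[4]->2 | ready=[1, 3] | order so far=[0]
  pop 1: indeg[2]->0; indeg[4]->1 | ready=[2, 3] | order so far=[0, 1]
  pop 2: no out-edges | ready=[3] | order so far=[0, 1, 2]
  pop 3: indeg[4]->0 | ready=[4] | order so far=[0, 1, 2, 3]
  pop 4: no out-edges | ready=[] | order so far=[0, 1, 2, 3, 4]
New canonical toposort: [0, 1, 2, 3, 4]
Compare positions:
  Node 0: index 0 -> 0 (same)
  Node 1: index 1 -> 1 (same)
  Node 2: index 2 -> 2 (same)
  Node 3: index 3 -> 3 (same)
  Node 4: index 4 -> 4 (same)
Nodes that changed position: none

Answer: none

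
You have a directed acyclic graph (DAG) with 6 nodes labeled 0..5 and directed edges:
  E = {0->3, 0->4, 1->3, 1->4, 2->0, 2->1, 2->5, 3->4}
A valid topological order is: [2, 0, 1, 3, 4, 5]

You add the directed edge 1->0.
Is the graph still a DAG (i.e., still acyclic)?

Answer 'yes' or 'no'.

Given toposort: [2, 0, 1, 3, 4, 5]
Position of 1: index 2; position of 0: index 1
New edge 1->0: backward (u after v in old order)
Backward edge: old toposort is now invalid. Check if this creates a cycle.
Does 0 already reach 1? Reachable from 0: [0, 3, 4]. NO -> still a DAG (reorder needed).
Still a DAG? yes

Answer: yes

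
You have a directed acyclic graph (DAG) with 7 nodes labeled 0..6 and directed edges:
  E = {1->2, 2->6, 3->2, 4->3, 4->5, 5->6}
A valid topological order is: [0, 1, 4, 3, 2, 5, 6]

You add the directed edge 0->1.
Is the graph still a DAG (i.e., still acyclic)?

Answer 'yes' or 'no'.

Given toposort: [0, 1, 4, 3, 2, 5, 6]
Position of 0: index 0; position of 1: index 1
New edge 0->1: forward
Forward edge: respects the existing order. Still a DAG, same toposort still valid.
Still a DAG? yes

Answer: yes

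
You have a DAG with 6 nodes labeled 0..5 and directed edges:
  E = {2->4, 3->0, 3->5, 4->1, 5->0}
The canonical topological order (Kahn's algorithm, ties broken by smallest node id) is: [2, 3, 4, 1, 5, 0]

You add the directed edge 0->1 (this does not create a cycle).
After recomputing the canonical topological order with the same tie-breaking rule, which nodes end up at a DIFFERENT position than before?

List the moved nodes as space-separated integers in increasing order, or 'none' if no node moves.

Old toposort: [2, 3, 4, 1, 5, 0]
Added edge 0->1
Recompute Kahn (smallest-id tiebreak):
  initial in-degrees: [2, 2, 0, 0, 1, 1]
  ready (indeg=0): [2, 3]
  pop 2: indeg[4]->0 | ready=[3, 4] | order so far=[2]
  pop 3: indeg[0]->1; indeg[5]->0 | ready=[4, 5] | order so far=[2, 3]
  pop 4: indeg[1]->1 | ready=[5] | order so far=[2, 3, 4]
  pop 5: indeg[0]->0 | ready=[0] | order so far=[2, 3, 4, 5]
  pop 0: indeg[1]->0 | ready=[1] | order so far=[2, 3, 4, 5, 0]
  pop 1: no out-edges | ready=[] | order so far=[2, 3, 4, 5, 0, 1]
New canonical toposort: [2, 3, 4, 5, 0, 1]
Compare positions:
  Node 0: index 5 -> 4 (moved)
  Node 1: index 3 -> 5 (moved)
  Node 2: index 0 -> 0 (same)
  Node 3: index 1 -> 1 (same)
  Node 4: index 2 -> 2 (same)
  Node 5: index 4 -> 3 (moved)
Nodes that changed position: 0 1 5

Answer: 0 1 5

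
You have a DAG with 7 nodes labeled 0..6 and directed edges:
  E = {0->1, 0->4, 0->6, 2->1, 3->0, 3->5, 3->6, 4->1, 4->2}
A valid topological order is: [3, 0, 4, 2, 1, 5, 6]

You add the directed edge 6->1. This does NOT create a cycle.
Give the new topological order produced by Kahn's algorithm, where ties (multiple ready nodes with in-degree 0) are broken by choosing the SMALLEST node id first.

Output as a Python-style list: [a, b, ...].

Answer: [3, 0, 4, 2, 5, 6, 1]

Derivation:
Old toposort: [3, 0, 4, 2, 1, 5, 6]
Added edge: 6->1
Position of 6 (6) > position of 1 (4). Must reorder: 6 must now come before 1.
Run Kahn's algorithm (break ties by smallest node id):
  initial in-degrees: [1, 4, 1, 0, 1, 1, 2]
  ready (indeg=0): [3]
  pop 3: indeg[0]->0; indeg[5]->0; indeg[6]->1 | ready=[0, 5] | order so far=[3]
  pop 0: indeg[1]->3; indeg[4]->0; indeg[6]->0 | ready=[4, 5, 6] | order so far=[3, 0]
  pop 4: indeg[1]->2; indeg[2]->0 | ready=[2, 5, 6] | order so far=[3, 0, 4]
  pop 2: indeg[1]->1 | ready=[5, 6] | order so far=[3, 0, 4, 2]
  pop 5: no out-edges | ready=[6] | order so far=[3, 0, 4, 2, 5]
  pop 6: indeg[1]->0 | ready=[1] | order so far=[3, 0, 4, 2, 5, 6]
  pop 1: no out-edges | ready=[] | order so far=[3, 0, 4, 2, 5, 6, 1]
  Result: [3, 0, 4, 2, 5, 6, 1]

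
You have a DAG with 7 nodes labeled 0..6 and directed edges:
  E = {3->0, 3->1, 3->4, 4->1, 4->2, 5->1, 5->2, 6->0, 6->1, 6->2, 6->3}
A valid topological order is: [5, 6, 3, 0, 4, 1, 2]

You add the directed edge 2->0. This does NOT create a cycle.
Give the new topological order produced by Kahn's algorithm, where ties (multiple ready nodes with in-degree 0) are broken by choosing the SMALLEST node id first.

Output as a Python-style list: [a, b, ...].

Old toposort: [5, 6, 3, 0, 4, 1, 2]
Added edge: 2->0
Position of 2 (6) > position of 0 (3). Must reorder: 2 must now come before 0.
Run Kahn's algorithm (break ties by smallest node id):
  initial in-degrees: [3, 4, 3, 1, 1, 0, 0]
  ready (indeg=0): [5, 6]
  pop 5: indeg[1]->3; indeg[2]->2 | ready=[6] | order so far=[5]
  pop 6: indeg[0]->2; indeg[1]->2; indeg[2]->1; indeg[3]->0 | ready=[3] | order so far=[5, 6]
  pop 3: indeg[0]->1; indeg[1]->1; indeg[4]->0 | ready=[4] | order so far=[5, 6, 3]
  pop 4: indeg[1]->0; indeg[2]->0 | ready=[1, 2] | order so far=[5, 6, 3, 4]
  pop 1: no out-edges | ready=[2] | order so far=[5, 6, 3, 4, 1]
  pop 2: indeg[0]->0 | ready=[0] | order so far=[5, 6, 3, 4, 1, 2]
  pop 0: no out-edges | ready=[] | order so far=[5, 6, 3, 4, 1, 2, 0]
  Result: [5, 6, 3, 4, 1, 2, 0]

Answer: [5, 6, 3, 4, 1, 2, 0]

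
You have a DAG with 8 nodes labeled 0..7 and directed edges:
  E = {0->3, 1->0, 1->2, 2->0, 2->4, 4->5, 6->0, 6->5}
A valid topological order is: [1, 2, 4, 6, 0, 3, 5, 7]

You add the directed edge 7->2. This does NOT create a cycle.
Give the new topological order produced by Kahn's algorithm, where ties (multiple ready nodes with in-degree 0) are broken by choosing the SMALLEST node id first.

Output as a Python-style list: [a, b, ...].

Answer: [1, 6, 7, 2, 0, 3, 4, 5]

Derivation:
Old toposort: [1, 2, 4, 6, 0, 3, 5, 7]
Added edge: 7->2
Position of 7 (7) > position of 2 (1). Must reorder: 7 must now come before 2.
Run Kahn's algorithm (break ties by smallest node id):
  initial in-degrees: [3, 0, 2, 1, 1, 2, 0, 0]
  ready (indeg=0): [1, 6, 7]
  pop 1: indeg[0]->2; indeg[2]->1 | ready=[6, 7] | order so far=[1]
  pop 6: indeg[0]->1; indeg[5]->1 | ready=[7] | order so far=[1, 6]
  pop 7: indeg[2]->0 | ready=[2] | order so far=[1, 6, 7]
  pop 2: indeg[0]->0; indeg[4]->0 | ready=[0, 4] | order so far=[1, 6, 7, 2]
  pop 0: indeg[3]->0 | ready=[3, 4] | order so far=[1, 6, 7, 2, 0]
  pop 3: no out-edges | ready=[4] | order so far=[1, 6, 7, 2, 0, 3]
  pop 4: indeg[5]->0 | ready=[5] | order so far=[1, 6, 7, 2, 0, 3, 4]
  pop 5: no out-edges | ready=[] | order so far=[1, 6, 7, 2, 0, 3, 4, 5]
  Result: [1, 6, 7, 2, 0, 3, 4, 5]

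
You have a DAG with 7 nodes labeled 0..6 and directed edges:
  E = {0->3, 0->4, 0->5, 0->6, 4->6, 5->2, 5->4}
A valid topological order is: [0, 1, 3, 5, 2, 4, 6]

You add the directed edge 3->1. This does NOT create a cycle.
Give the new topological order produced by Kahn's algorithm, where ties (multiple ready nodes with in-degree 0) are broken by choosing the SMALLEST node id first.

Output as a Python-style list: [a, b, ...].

Old toposort: [0, 1, 3, 5, 2, 4, 6]
Added edge: 3->1
Position of 3 (2) > position of 1 (1). Must reorder: 3 must now come before 1.
Run Kahn's algorithm (break ties by smallest node id):
  initial in-degrees: [0, 1, 1, 1, 2, 1, 2]
  ready (indeg=0): [0]
  pop 0: indeg[3]->0; indeg[4]->1; indeg[5]->0; indeg[6]->1 | ready=[3, 5] | order so far=[0]
  pop 3: indeg[1]->0 | ready=[1, 5] | order so far=[0, 3]
  pop 1: no out-edges | ready=[5] | order so far=[0, 3, 1]
  pop 5: indeg[2]->0; indeg[4]->0 | ready=[2, 4] | order so far=[0, 3, 1, 5]
  pop 2: no out-edges | ready=[4] | order so far=[0, 3, 1, 5, 2]
  pop 4: indeg[6]->0 | ready=[6] | order so far=[0, 3, 1, 5, 2, 4]
  pop 6: no out-edges | ready=[] | order so far=[0, 3, 1, 5, 2, 4, 6]
  Result: [0, 3, 1, 5, 2, 4, 6]

Answer: [0, 3, 1, 5, 2, 4, 6]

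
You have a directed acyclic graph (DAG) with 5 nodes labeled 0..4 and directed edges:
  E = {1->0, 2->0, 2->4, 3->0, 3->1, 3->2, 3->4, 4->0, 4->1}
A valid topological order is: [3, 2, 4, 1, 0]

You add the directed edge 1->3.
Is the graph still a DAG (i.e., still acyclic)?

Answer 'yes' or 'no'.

Given toposort: [3, 2, 4, 1, 0]
Position of 1: index 3; position of 3: index 0
New edge 1->3: backward (u after v in old order)
Backward edge: old toposort is now invalid. Check if this creates a cycle.
Does 3 already reach 1? Reachable from 3: [0, 1, 2, 3, 4]. YES -> cycle!
Still a DAG? no

Answer: no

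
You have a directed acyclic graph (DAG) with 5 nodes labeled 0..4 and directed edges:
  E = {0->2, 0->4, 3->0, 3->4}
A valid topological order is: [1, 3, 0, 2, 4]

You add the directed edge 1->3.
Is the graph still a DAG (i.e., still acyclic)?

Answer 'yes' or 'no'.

Given toposort: [1, 3, 0, 2, 4]
Position of 1: index 0; position of 3: index 1
New edge 1->3: forward
Forward edge: respects the existing order. Still a DAG, same toposort still valid.
Still a DAG? yes

Answer: yes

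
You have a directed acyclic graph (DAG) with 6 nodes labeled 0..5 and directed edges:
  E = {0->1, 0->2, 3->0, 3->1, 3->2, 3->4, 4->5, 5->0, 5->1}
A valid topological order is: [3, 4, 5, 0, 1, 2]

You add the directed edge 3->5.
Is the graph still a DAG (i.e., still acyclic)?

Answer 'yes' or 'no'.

Answer: yes

Derivation:
Given toposort: [3, 4, 5, 0, 1, 2]
Position of 3: index 0; position of 5: index 2
New edge 3->5: forward
Forward edge: respects the existing order. Still a DAG, same toposort still valid.
Still a DAG? yes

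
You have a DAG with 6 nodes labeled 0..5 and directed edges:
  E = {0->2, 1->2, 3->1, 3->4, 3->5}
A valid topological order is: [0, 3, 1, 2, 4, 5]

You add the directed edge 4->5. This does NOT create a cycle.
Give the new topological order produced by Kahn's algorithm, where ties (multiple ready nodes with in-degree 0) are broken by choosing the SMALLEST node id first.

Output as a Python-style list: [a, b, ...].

Answer: [0, 3, 1, 2, 4, 5]

Derivation:
Old toposort: [0, 3, 1, 2, 4, 5]
Added edge: 4->5
Position of 4 (4) < position of 5 (5). Old order still valid.
Run Kahn's algorithm (break ties by smallest node id):
  initial in-degrees: [0, 1, 2, 0, 1, 2]
  ready (indeg=0): [0, 3]
  pop 0: indeg[2]->1 | ready=[3] | order so far=[0]
  pop 3: indeg[1]->0; indeg[4]->0; indeg[5]->1 | ready=[1, 4] | order so far=[0, 3]
  pop 1: indeg[2]->0 | ready=[2, 4] | order so far=[0, 3, 1]
  pop 2: no out-edges | ready=[4] | order so far=[0, 3, 1, 2]
  pop 4: indeg[5]->0 | ready=[5] | order so far=[0, 3, 1, 2, 4]
  pop 5: no out-edges | ready=[] | order so far=[0, 3, 1, 2, 4, 5]
  Result: [0, 3, 1, 2, 4, 5]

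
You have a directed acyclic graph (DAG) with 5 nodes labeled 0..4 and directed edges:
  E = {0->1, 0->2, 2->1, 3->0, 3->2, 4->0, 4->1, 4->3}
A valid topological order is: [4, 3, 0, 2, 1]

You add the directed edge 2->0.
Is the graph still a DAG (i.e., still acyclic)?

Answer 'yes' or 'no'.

Answer: no

Derivation:
Given toposort: [4, 3, 0, 2, 1]
Position of 2: index 3; position of 0: index 2
New edge 2->0: backward (u after v in old order)
Backward edge: old toposort is now invalid. Check if this creates a cycle.
Does 0 already reach 2? Reachable from 0: [0, 1, 2]. YES -> cycle!
Still a DAG? no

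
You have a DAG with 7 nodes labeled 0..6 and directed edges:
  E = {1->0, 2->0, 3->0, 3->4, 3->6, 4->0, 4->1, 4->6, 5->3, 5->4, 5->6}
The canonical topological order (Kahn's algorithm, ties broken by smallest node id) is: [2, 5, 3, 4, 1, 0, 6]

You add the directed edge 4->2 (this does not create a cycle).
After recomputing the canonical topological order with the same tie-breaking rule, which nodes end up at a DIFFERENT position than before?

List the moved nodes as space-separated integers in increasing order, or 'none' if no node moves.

Old toposort: [2, 5, 3, 4, 1, 0, 6]
Added edge 4->2
Recompute Kahn (smallest-id tiebreak):
  initial in-degrees: [4, 1, 1, 1, 2, 0, 3]
  ready (indeg=0): [5]
  pop 5: indeg[3]->0; indeg[4]->1; indeg[6]->2 | ready=[3] | order so far=[5]
  pop 3: indeg[0]->3; indeg[4]->0; indeg[6]->1 | ready=[4] | order so far=[5, 3]
  pop 4: indeg[0]->2; indeg[1]->0; indeg[2]->0; indeg[6]->0 | ready=[1, 2, 6] | order so far=[5, 3, 4]
  pop 1: indeg[0]->1 | ready=[2, 6] | order so far=[5, 3, 4, 1]
  pop 2: indeg[0]->0 | ready=[0, 6] | order so far=[5, 3, 4, 1, 2]
  pop 0: no out-edges | ready=[6] | order so far=[5, 3, 4, 1, 2, 0]
  pop 6: no out-edges | ready=[] | order so far=[5, 3, 4, 1, 2, 0, 6]
New canonical toposort: [5, 3, 4, 1, 2, 0, 6]
Compare positions:
  Node 0: index 5 -> 5 (same)
  Node 1: index 4 -> 3 (moved)
  Node 2: index 0 -> 4 (moved)
  Node 3: index 2 -> 1 (moved)
  Node 4: index 3 -> 2 (moved)
  Node 5: index 1 -> 0 (moved)
  Node 6: index 6 -> 6 (same)
Nodes that changed position: 1 2 3 4 5

Answer: 1 2 3 4 5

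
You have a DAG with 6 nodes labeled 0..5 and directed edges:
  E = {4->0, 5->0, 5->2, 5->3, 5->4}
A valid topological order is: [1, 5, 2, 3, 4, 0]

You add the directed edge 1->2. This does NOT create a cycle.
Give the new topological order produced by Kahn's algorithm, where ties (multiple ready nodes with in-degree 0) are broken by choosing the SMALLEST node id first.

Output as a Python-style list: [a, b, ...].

Answer: [1, 5, 2, 3, 4, 0]

Derivation:
Old toposort: [1, 5, 2, 3, 4, 0]
Added edge: 1->2
Position of 1 (0) < position of 2 (2). Old order still valid.
Run Kahn's algorithm (break ties by smallest node id):
  initial in-degrees: [2, 0, 2, 1, 1, 0]
  ready (indeg=0): [1, 5]
  pop 1: indeg[2]->1 | ready=[5] | order so far=[1]
  pop 5: indeg[0]->1; indeg[2]->0; indeg[3]->0; indeg[4]->0 | ready=[2, 3, 4] | order so far=[1, 5]
  pop 2: no out-edges | ready=[3, 4] | order so far=[1, 5, 2]
  pop 3: no out-edges | ready=[4] | order so far=[1, 5, 2, 3]
  pop 4: indeg[0]->0 | ready=[0] | order so far=[1, 5, 2, 3, 4]
  pop 0: no out-edges | ready=[] | order so far=[1, 5, 2, 3, 4, 0]
  Result: [1, 5, 2, 3, 4, 0]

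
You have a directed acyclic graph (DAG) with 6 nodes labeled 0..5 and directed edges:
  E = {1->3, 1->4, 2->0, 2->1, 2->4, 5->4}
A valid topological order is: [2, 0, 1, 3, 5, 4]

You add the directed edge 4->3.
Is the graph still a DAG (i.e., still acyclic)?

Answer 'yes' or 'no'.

Answer: yes

Derivation:
Given toposort: [2, 0, 1, 3, 5, 4]
Position of 4: index 5; position of 3: index 3
New edge 4->3: backward (u after v in old order)
Backward edge: old toposort is now invalid. Check if this creates a cycle.
Does 3 already reach 4? Reachable from 3: [3]. NO -> still a DAG (reorder needed).
Still a DAG? yes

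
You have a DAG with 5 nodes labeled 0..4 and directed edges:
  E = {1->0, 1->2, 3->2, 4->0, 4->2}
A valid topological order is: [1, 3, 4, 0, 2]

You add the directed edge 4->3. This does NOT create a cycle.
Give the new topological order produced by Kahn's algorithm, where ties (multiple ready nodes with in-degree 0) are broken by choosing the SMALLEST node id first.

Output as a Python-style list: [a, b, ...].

Old toposort: [1, 3, 4, 0, 2]
Added edge: 4->3
Position of 4 (2) > position of 3 (1). Must reorder: 4 must now come before 3.
Run Kahn's algorithm (break ties by smallest node id):
  initial in-degrees: [2, 0, 3, 1, 0]
  ready (indeg=0): [1, 4]
  pop 1: indeg[0]->1; indeg[2]->2 | ready=[4] | order so far=[1]
  pop 4: indeg[0]->0; indeg[2]->1; indeg[3]->0 | ready=[0, 3] | order so far=[1, 4]
  pop 0: no out-edges | ready=[3] | order so far=[1, 4, 0]
  pop 3: indeg[2]->0 | ready=[2] | order so far=[1, 4, 0, 3]
  pop 2: no out-edges | ready=[] | order so far=[1, 4, 0, 3, 2]
  Result: [1, 4, 0, 3, 2]

Answer: [1, 4, 0, 3, 2]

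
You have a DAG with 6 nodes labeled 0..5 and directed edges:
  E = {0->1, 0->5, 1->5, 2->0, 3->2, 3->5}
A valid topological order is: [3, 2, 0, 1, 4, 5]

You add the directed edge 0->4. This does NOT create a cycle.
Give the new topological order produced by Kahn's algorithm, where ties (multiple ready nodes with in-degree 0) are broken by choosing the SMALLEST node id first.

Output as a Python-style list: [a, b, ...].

Old toposort: [3, 2, 0, 1, 4, 5]
Added edge: 0->4
Position of 0 (2) < position of 4 (4). Old order still valid.
Run Kahn's algorithm (break ties by smallest node id):
  initial in-degrees: [1, 1, 1, 0, 1, 3]
  ready (indeg=0): [3]
  pop 3: indeg[2]->0; indeg[5]->2 | ready=[2] | order so far=[3]
  pop 2: indeg[0]->0 | ready=[0] | order so far=[3, 2]
  pop 0: indeg[1]->0; indeg[4]->0; indeg[5]->1 | ready=[1, 4] | order so far=[3, 2, 0]
  pop 1: indeg[5]->0 | ready=[4, 5] | order so far=[3, 2, 0, 1]
  pop 4: no out-edges | ready=[5] | order so far=[3, 2, 0, 1, 4]
  pop 5: no out-edges | ready=[] | order so far=[3, 2, 0, 1, 4, 5]
  Result: [3, 2, 0, 1, 4, 5]

Answer: [3, 2, 0, 1, 4, 5]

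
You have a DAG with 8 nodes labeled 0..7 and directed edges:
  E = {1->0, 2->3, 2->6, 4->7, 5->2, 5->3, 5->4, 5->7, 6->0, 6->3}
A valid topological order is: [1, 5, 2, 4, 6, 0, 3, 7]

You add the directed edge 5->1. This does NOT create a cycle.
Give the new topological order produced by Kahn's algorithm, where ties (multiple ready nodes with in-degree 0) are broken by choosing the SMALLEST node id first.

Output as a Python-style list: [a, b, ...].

Answer: [5, 1, 2, 4, 6, 0, 3, 7]

Derivation:
Old toposort: [1, 5, 2, 4, 6, 0, 3, 7]
Added edge: 5->1
Position of 5 (1) > position of 1 (0). Must reorder: 5 must now come before 1.
Run Kahn's algorithm (break ties by smallest node id):
  initial in-degrees: [2, 1, 1, 3, 1, 0, 1, 2]
  ready (indeg=0): [5]
  pop 5: indeg[1]->0; indeg[2]->0; indeg[3]->2; indeg[4]->0; indeg[7]->1 | ready=[1, 2, 4] | order so far=[5]
  pop 1: indeg[0]->1 | ready=[2, 4] | order so far=[5, 1]
  pop 2: indeg[3]->1; indeg[6]->0 | ready=[4, 6] | order so far=[5, 1, 2]
  pop 4: indeg[7]->0 | ready=[6, 7] | order so far=[5, 1, 2, 4]
  pop 6: indeg[0]->0; indeg[3]->0 | ready=[0, 3, 7] | order so far=[5, 1, 2, 4, 6]
  pop 0: no out-edges | ready=[3, 7] | order so far=[5, 1, 2, 4, 6, 0]
  pop 3: no out-edges | ready=[7] | order so far=[5, 1, 2, 4, 6, 0, 3]
  pop 7: no out-edges | ready=[] | order so far=[5, 1, 2, 4, 6, 0, 3, 7]
  Result: [5, 1, 2, 4, 6, 0, 3, 7]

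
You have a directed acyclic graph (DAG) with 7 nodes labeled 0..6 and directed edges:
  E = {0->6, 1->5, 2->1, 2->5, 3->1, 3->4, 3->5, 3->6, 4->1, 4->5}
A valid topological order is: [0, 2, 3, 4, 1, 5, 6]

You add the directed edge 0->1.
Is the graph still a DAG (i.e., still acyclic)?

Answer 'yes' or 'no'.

Given toposort: [0, 2, 3, 4, 1, 5, 6]
Position of 0: index 0; position of 1: index 4
New edge 0->1: forward
Forward edge: respects the existing order. Still a DAG, same toposort still valid.
Still a DAG? yes

Answer: yes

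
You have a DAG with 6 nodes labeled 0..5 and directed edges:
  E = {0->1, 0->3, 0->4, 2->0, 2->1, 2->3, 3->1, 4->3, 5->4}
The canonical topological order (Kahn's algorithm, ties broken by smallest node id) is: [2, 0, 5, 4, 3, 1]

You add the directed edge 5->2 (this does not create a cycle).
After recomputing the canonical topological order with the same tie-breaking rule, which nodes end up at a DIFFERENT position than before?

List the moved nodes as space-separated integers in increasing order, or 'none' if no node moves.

Answer: 0 2 5

Derivation:
Old toposort: [2, 0, 5, 4, 3, 1]
Added edge 5->2
Recompute Kahn (smallest-id tiebreak):
  initial in-degrees: [1, 3, 1, 3, 2, 0]
  ready (indeg=0): [5]
  pop 5: indeg[2]->0; indeg[4]->1 | ready=[2] | order so far=[5]
  pop 2: indeg[0]->0; indeg[1]->2; indeg[3]->2 | ready=[0] | order so far=[5, 2]
  pop 0: indeg[1]->1; indeg[3]->1; indeg[4]->0 | ready=[4] | order so far=[5, 2, 0]
  pop 4: indeg[3]->0 | ready=[3] | order so far=[5, 2, 0, 4]
  pop 3: indeg[1]->0 | ready=[1] | order so far=[5, 2, 0, 4, 3]
  pop 1: no out-edges | ready=[] | order so far=[5, 2, 0, 4, 3, 1]
New canonical toposort: [5, 2, 0, 4, 3, 1]
Compare positions:
  Node 0: index 1 -> 2 (moved)
  Node 1: index 5 -> 5 (same)
  Node 2: index 0 -> 1 (moved)
  Node 3: index 4 -> 4 (same)
  Node 4: index 3 -> 3 (same)
  Node 5: index 2 -> 0 (moved)
Nodes that changed position: 0 2 5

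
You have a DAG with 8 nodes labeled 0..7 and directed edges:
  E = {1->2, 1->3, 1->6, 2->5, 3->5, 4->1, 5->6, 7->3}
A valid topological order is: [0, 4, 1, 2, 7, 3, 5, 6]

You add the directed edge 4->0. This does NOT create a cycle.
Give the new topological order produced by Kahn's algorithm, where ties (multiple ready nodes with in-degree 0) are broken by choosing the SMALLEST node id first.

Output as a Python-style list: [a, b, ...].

Old toposort: [0, 4, 1, 2, 7, 3, 5, 6]
Added edge: 4->0
Position of 4 (1) > position of 0 (0). Must reorder: 4 must now come before 0.
Run Kahn's algorithm (break ties by smallest node id):
  initial in-degrees: [1, 1, 1, 2, 0, 2, 2, 0]
  ready (indeg=0): [4, 7]
  pop 4: indeg[0]->0; indeg[1]->0 | ready=[0, 1, 7] | order so far=[4]
  pop 0: no out-edges | ready=[1, 7] | order so far=[4, 0]
  pop 1: indeg[2]->0; indeg[3]->1; indeg[6]->1 | ready=[2, 7] | order so far=[4, 0, 1]
  pop 2: indeg[5]->1 | ready=[7] | order so far=[4, 0, 1, 2]
  pop 7: indeg[3]->0 | ready=[3] | order so far=[4, 0, 1, 2, 7]
  pop 3: indeg[5]->0 | ready=[5] | order so far=[4, 0, 1, 2, 7, 3]
  pop 5: indeg[6]->0 | ready=[6] | order so far=[4, 0, 1, 2, 7, 3, 5]
  pop 6: no out-edges | ready=[] | order so far=[4, 0, 1, 2, 7, 3, 5, 6]
  Result: [4, 0, 1, 2, 7, 3, 5, 6]

Answer: [4, 0, 1, 2, 7, 3, 5, 6]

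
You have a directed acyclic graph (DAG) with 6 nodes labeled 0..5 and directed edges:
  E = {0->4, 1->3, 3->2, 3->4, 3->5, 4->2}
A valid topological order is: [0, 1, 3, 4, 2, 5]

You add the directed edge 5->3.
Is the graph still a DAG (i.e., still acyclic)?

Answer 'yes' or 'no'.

Given toposort: [0, 1, 3, 4, 2, 5]
Position of 5: index 5; position of 3: index 2
New edge 5->3: backward (u after v in old order)
Backward edge: old toposort is now invalid. Check if this creates a cycle.
Does 3 already reach 5? Reachable from 3: [2, 3, 4, 5]. YES -> cycle!
Still a DAG? no

Answer: no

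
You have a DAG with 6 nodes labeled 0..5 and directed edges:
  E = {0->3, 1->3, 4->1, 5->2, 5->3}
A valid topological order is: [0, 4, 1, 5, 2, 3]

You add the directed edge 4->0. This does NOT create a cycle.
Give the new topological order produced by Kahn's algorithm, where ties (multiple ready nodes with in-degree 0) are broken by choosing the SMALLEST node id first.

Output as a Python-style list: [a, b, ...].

Old toposort: [0, 4, 1, 5, 2, 3]
Added edge: 4->0
Position of 4 (1) > position of 0 (0). Must reorder: 4 must now come before 0.
Run Kahn's algorithm (break ties by smallest node id):
  initial in-degrees: [1, 1, 1, 3, 0, 0]
  ready (indeg=0): [4, 5]
  pop 4: indeg[0]->0; indeg[1]->0 | ready=[0, 1, 5] | order so far=[4]
  pop 0: indeg[3]->2 | ready=[1, 5] | order so far=[4, 0]
  pop 1: indeg[3]->1 | ready=[5] | order so far=[4, 0, 1]
  pop 5: indeg[2]->0; indeg[3]->0 | ready=[2, 3] | order so far=[4, 0, 1, 5]
  pop 2: no out-edges | ready=[3] | order so far=[4, 0, 1, 5, 2]
  pop 3: no out-edges | ready=[] | order so far=[4, 0, 1, 5, 2, 3]
  Result: [4, 0, 1, 5, 2, 3]

Answer: [4, 0, 1, 5, 2, 3]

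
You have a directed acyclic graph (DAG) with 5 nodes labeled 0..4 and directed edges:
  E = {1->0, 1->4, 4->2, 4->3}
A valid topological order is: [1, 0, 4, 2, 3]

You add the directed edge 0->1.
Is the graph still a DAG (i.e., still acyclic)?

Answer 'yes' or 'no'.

Answer: no

Derivation:
Given toposort: [1, 0, 4, 2, 3]
Position of 0: index 1; position of 1: index 0
New edge 0->1: backward (u after v in old order)
Backward edge: old toposort is now invalid. Check if this creates a cycle.
Does 1 already reach 0? Reachable from 1: [0, 1, 2, 3, 4]. YES -> cycle!
Still a DAG? no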